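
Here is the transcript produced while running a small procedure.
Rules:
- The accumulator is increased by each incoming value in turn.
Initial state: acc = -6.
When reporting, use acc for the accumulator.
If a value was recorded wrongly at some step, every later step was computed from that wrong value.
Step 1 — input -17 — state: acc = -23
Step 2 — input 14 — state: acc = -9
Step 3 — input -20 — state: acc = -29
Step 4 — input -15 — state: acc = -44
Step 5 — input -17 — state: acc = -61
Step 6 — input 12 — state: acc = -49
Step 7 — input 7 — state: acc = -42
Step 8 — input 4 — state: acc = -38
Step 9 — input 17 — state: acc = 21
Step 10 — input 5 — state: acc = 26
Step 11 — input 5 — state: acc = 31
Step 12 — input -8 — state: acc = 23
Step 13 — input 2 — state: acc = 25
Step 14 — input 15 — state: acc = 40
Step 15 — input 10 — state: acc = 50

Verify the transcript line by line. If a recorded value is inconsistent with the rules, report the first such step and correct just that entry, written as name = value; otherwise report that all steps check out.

1. acc = -6 + -17 = -23 (matches)
2. acc = -23 + 14 = -9 (matches)
3. acc = -9 + -20 = -29 (same as recorded)
4. acc = -29 + -15 = -44 (in agreement)
5. acc = -44 + -17 = -61 (in agreement)
6. acc = -61 + 12 = -49 (matches)
7. acc = -49 + 7 = -42 (confirmed correct)
8. acc = -42 + 4 = -38 (checks out)
9. acc = -38 + 17 = -21 (not what was recorded)
First deviation found at step 9; the corrected entry is acc = -21.

step 9, acc = -21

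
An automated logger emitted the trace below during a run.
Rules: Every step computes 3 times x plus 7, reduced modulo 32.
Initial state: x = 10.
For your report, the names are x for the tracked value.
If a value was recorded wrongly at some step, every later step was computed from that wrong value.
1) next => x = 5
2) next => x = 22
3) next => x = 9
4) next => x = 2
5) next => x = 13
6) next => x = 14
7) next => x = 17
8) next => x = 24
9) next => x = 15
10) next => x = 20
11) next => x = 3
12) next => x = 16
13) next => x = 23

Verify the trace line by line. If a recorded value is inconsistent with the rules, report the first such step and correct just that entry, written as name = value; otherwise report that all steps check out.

1. x = (3*10 + 7) mod 32 = 5 (checks out)
2. x = (3*5 + 7) mod 32 = 22 (checks out)
3. x = (3*22 + 7) mod 32 = 9 (consistent with the trace)
4. x = (3*9 + 7) mod 32 = 2 (same as recorded)
5. x = (3*2 + 7) mod 32 = 13 (verified)
6. x = (3*13 + 7) mod 32 = 14 (matches)
7. x = (3*14 + 7) mod 32 = 17 (same as recorded)
8. x = (3*17 + 7) mod 32 = 26 (the recorded entry deviates here)
Conclusion: step 8 carries the first error; the entry should be x = 26.

step 8, x = 26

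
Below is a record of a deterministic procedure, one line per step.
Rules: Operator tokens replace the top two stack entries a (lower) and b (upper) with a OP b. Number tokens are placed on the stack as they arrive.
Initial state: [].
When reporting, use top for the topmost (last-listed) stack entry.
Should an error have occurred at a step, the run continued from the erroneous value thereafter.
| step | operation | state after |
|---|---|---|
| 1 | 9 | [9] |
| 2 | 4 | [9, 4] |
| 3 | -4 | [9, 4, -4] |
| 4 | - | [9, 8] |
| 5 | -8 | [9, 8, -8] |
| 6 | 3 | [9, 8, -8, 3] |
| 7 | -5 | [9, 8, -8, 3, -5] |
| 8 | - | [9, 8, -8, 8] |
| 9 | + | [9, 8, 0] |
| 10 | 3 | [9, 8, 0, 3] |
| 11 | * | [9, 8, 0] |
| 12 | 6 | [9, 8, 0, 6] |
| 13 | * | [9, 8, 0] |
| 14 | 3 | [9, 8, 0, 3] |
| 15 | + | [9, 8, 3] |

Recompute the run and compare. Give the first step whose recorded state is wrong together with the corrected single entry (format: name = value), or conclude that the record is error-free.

Recomputing the run from the initial state:
step 1: [9]
step 2: [9, 4]
step 3: [9, 4, -4]
step 4: [9, 8]
step 5: [9, 8, -8]
step 6: [9, 8, -8, 3]
step 7: [9, 8, -8, 3, -5]
step 8: [9, 8, -8, 8]
step 9: [9, 8, 0]
step 10: [9, 8, 0, 3]
step 11: [9, 8, 0]
step 12: [9, 8, 0, 6]
step 13: [9, 8, 0]
step 14: [9, 8, 0, 3]
step 15: [9, 8, 3]
This matches the record at every step.

no error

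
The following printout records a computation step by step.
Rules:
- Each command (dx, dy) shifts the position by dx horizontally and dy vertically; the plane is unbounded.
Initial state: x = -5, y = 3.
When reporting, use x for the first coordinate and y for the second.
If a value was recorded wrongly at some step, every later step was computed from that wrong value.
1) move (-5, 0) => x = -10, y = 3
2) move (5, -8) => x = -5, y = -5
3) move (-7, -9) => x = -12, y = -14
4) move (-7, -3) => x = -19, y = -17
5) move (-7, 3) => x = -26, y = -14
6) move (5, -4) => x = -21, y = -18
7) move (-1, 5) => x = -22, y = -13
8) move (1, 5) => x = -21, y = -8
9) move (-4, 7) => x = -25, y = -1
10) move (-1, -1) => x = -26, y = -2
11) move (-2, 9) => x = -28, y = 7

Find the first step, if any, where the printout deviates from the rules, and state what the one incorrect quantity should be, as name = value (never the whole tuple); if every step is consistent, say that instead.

Step 1: x = -5 + (-5) = -10, y = 3 + (0) = 3 — checks out.
Step 2: x = -10 + (5) = -5, y = 3 + (-8) = -5 — exactly as logged.
Step 3: x = -5 + (-7) = -12, y = -5 + (-9) = -14 — confirmed correct.
Step 4: x = -12 + (-7) = -19, y = -14 + (-3) = -17 — no discrepancy.
Step 5: x = -19 + (-7) = -26, y = -17 + (3) = -14 — exactly as logged.
Step 6: x = -26 + (5) = -21, y = -14 + (-4) = -18 — exactly as logged.
Step 7: x = -21 + (-1) = -22, y = -18 + (5) = -13 — checks out.
Step 8: x = -22 + (1) = -21, y = -13 + (5) = -8 — checks out.
Step 9: x = -21 + (-4) = -25, y = -8 + (7) = -1 — checks out.
Step 10: x = -25 + (-1) = -26, y = -1 + (-1) = -2 — confirmed correct.
Step 11: x = -26 + (-2) = -28, y = -2 + (9) = 7 — consistent with the printout.
All entries verified; no error found.

no error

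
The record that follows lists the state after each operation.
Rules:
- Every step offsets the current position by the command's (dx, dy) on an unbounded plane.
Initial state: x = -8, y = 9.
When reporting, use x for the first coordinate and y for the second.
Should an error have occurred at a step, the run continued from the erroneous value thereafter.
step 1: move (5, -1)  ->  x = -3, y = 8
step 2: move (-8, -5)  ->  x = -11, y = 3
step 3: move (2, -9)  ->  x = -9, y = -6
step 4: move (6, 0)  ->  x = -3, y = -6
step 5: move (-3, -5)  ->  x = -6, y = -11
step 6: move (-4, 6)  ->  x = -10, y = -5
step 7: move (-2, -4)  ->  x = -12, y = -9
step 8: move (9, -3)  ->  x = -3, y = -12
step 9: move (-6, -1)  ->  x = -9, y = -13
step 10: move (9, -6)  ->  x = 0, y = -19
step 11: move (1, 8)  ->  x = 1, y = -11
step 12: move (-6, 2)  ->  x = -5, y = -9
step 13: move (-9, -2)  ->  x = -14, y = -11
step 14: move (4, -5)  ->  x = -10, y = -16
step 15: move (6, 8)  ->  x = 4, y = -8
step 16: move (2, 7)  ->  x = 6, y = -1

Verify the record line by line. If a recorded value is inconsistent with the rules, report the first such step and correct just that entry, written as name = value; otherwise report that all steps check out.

step 15, x = -4

1. x = -8 + (5) = -3, y = 9 + (-1) = 8 (checks out)
2. x = -3 + (-8) = -11, y = 8 + (-5) = 3 (same as recorded)
3. x = -11 + (2) = -9, y = 3 + (-9) = -6 (confirmed correct)
4. x = -9 + (6) = -3, y = -6 + (0) = -6 (checks out)
5. x = -3 + (-3) = -6, y = -6 + (-5) = -11 (matches)
6. x = -6 + (-4) = -10, y = -11 + (6) = -5 (consistent with the record)
7. x = -10 + (-2) = -12, y = -5 + (-4) = -9 (verified)
8. x = -12 + (9) = -3, y = -9 + (-3) = -12 (no discrepancy)
9. x = -3 + (-6) = -9, y = -12 + (-1) = -13 (confirmed correct)
10. x = -9 + (9) = 0, y = -13 + (-6) = -19 (no discrepancy)
11. x = 0 + (1) = 1, y = -19 + (8) = -11 (consistent with the record)
12. x = 1 + (-6) = -5, y = -11 + (2) = -9 (exactly as logged)
13. x = -5 + (-9) = -14, y = -9 + (-2) = -11 (no discrepancy)
14. x = -14 + (4) = -10, y = -11 + (-5) = -16 (in agreement)
15. x = -10 + (6) = -4, y = -16 + (8) = -8 (the record disagrees here)
So the first discrepancy is step 15, where the right value is x = -4.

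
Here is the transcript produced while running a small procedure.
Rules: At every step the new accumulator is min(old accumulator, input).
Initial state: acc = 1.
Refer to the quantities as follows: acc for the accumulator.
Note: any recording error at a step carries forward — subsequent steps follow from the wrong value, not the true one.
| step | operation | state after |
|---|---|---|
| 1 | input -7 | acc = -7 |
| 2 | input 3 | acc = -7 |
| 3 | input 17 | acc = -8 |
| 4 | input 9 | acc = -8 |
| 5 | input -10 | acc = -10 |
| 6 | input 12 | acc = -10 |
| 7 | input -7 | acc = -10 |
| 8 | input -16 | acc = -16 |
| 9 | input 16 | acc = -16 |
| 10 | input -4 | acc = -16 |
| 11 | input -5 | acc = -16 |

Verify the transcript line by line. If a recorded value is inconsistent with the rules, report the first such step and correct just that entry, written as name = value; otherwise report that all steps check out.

1. acc = min(1, -7) = -7 (matches)
2. acc = min(-7, 3) = -7 (no discrepancy)
3. acc = min(-7, 17) = -7 (this is not what the transcript shows)
First incorrect step: 3; the correct value is acc = -7.

step 3, acc = -7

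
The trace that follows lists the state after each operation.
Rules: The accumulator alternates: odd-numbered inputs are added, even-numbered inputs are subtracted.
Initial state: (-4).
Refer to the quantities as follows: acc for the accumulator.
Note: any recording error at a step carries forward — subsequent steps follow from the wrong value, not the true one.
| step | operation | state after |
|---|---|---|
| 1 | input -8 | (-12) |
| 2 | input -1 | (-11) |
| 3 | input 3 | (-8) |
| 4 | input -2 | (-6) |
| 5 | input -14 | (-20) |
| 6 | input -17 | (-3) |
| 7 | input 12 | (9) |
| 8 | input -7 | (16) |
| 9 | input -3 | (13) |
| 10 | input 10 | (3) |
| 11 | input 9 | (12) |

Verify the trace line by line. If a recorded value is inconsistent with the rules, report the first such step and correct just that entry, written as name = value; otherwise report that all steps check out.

no error

Step 1: acc = -4 + -8 = -12 — no discrepancy.
Step 2: acc = -12 - -1 = -11 — in agreement.
Step 3: acc = -11 + 3 = -8 — confirmed correct.
Step 4: acc = -8 - -2 = -6 — no discrepancy.
Step 5: acc = -6 + -14 = -20 — no discrepancy.
Step 6: acc = -20 - -17 = -3 — verified.
Step 7: acc = -3 + 12 = 9 — matches.
Step 8: acc = 9 - -7 = 16 — agrees with the trace.
Step 9: acc = 16 + -3 = 13 — verified.
Step 10: acc = 13 - 10 = 3 — no discrepancy.
Step 11: acc = 3 + 9 = 12 — no discrepancy.
Every step is consistent.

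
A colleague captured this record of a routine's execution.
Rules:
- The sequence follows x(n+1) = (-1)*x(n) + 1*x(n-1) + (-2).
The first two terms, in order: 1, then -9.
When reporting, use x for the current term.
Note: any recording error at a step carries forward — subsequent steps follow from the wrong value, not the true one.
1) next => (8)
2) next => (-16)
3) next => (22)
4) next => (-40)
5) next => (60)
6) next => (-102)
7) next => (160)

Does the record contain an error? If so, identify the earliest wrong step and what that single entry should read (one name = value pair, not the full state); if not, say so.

step 2, x = -19

step 1: x = -1*(-9) + (1)*(1) + (-2) = 8 -> exactly as logged
step 2: x = -1*(8) + (1)*(-9) + (-2) = -19 -> not what was recorded
Step 2 is the first one off; corrected, x = -19.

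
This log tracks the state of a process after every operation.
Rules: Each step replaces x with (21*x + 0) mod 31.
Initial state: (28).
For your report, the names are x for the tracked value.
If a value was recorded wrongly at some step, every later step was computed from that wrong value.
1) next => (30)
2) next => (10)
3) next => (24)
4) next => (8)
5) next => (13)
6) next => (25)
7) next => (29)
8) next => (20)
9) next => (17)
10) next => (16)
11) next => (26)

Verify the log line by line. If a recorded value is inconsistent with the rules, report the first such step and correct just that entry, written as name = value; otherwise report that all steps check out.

step 1: x = (21*28 + 0) mod 31 = 30 -> exactly as logged
step 2: x = (21*30 + 0) mod 31 = 10 -> consistent with the log
step 3: x = (21*10 + 0) mod 31 = 24 -> consistent with the log
step 4: x = (21*24 + 0) mod 31 = 8 -> consistent with the log
step 5: x = (21*8 + 0) mod 31 = 13 -> matches
step 6: x = (21*13 + 0) mod 31 = 25 -> confirmed correct
step 7: x = (21*25 + 0) mod 31 = 29 -> agrees with the log
step 8: x = (21*29 + 0) mod 31 = 20 -> consistent with the log
step 9: x = (21*20 + 0) mod 31 = 17 -> matches
step 10: x = (21*17 + 0) mod 31 = 16 -> agrees with the log
step 11: x = (21*16 + 0) mod 31 = 26 -> matches
All entries verified; no error found.

no error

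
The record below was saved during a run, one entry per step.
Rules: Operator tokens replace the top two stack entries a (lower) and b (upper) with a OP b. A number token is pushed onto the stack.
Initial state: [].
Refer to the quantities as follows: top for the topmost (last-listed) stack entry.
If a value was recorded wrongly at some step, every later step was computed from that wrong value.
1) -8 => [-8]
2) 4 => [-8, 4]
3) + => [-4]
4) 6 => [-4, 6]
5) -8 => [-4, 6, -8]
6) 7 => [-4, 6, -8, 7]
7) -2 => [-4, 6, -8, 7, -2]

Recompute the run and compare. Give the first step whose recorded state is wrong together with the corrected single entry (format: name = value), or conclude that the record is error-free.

no error

1. push -8: top = -8 (checks out)
2. push 4: top = 4 (same as recorded)
3. -8 + 4 = -4 (same as recorded)
4. push 6: top = 6 (agrees with the record)
5. push -8: top = -8 (agrees with the record)
6. push 7: top = 7 (agrees with the record)
7. push -2: top = -2 (exactly as logged)
All steps check out; nothing to correct.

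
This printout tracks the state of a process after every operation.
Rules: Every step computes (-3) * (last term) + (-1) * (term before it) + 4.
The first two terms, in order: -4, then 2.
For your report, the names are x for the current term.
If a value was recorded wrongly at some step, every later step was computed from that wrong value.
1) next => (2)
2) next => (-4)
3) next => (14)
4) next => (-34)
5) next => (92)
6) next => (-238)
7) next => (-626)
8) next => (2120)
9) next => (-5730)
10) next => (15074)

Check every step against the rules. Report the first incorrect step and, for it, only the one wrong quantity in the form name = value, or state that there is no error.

step 7, x = 626

step 1: x = -3*(2) + (-1)*(-4) + (4) = 2 -> in agreement
step 2: x = -3*(2) + (-1)*(2) + (4) = -4 -> confirmed correct
step 3: x = -3*(-4) + (-1)*(2) + (4) = 14 -> in agreement
step 4: x = -3*(14) + (-1)*(-4) + (4) = -34 -> checks out
step 5: x = -3*(-34) + (-1)*(14) + (4) = 92 -> exactly as logged
step 6: x = -3*(92) + (-1)*(-34) + (4) = -238 -> no discrepancy
step 7: x = -3*(-238) + (-1)*(92) + (4) = 626 -> the entry is off here
Step 7 is the first one off; corrected, x = 626.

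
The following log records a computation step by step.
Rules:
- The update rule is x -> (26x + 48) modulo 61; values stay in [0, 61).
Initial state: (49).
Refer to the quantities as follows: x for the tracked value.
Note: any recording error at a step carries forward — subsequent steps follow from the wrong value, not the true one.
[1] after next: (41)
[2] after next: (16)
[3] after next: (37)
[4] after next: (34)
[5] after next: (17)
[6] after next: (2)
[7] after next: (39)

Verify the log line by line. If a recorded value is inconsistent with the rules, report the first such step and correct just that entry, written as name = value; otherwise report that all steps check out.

no error

step 1: x = (26*49 + 48) mod 61 = 41 -> same as recorded
step 2: x = (26*41 + 48) mod 61 = 16 -> in agreement
step 3: x = (26*16 + 48) mod 61 = 37 -> exactly as logged
step 4: x = (26*37 + 48) mod 61 = 34 -> consistent with the log
step 5: x = (26*34 + 48) mod 61 = 17 -> agrees with the log
step 6: x = (26*17 + 48) mod 61 = 2 -> matches
step 7: x = (26*2 + 48) mod 61 = 39 -> confirmed correct
All entries verified; no error found.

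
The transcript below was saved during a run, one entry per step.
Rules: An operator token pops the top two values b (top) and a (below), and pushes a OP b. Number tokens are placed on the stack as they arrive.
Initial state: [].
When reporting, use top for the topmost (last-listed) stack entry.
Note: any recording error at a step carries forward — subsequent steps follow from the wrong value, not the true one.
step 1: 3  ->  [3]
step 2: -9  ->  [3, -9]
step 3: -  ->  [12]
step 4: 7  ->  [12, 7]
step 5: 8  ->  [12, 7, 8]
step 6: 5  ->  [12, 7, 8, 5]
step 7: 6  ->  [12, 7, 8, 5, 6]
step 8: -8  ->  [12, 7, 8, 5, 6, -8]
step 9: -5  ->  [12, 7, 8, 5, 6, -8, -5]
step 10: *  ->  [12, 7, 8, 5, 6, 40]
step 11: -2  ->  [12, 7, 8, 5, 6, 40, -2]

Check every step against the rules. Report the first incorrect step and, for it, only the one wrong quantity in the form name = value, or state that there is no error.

no error

Recomputing the run from the initial state:
step 1: [3]
step 2: [3, -9]
step 3: [12]
step 4: [12, 7]
step 5: [12, 7, 8]
step 6: [12, 7, 8, 5]
step 7: [12, 7, 8, 5, 6]
step 8: [12, 7, 8, 5, 6, -8]
step 9: [12, 7, 8, 5, 6, -8, -5]
step 10: [12, 7, 8, 5, 6, 40]
step 11: [12, 7, 8, 5, 6, 40, -2]
This matches the transcript at every step.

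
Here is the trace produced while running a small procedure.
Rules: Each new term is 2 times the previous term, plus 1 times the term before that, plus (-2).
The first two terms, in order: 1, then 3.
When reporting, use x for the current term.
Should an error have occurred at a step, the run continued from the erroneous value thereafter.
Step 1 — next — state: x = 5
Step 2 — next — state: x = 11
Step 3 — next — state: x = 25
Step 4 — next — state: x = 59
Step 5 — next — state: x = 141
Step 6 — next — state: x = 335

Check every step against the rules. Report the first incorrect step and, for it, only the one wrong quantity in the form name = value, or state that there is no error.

step 6, x = 339

step 1: x = 2*(3) + (1)*(1) + (-2) = 5 -> exactly as logged
step 2: x = 2*(5) + (1)*(3) + (-2) = 11 -> consistent with the trace
step 3: x = 2*(11) + (1)*(5) + (-2) = 25 -> no discrepancy
step 4: x = 2*(25) + (1)*(11) + (-2) = 59 -> agrees with the trace
step 5: x = 2*(59) + (1)*(25) + (-2) = 141 -> consistent with the trace
step 6: x = 2*(141) + (1)*(59) + (-2) = 339 -> the trace disagrees here
So the first discrepancy is step 6, where the right value is x = 339.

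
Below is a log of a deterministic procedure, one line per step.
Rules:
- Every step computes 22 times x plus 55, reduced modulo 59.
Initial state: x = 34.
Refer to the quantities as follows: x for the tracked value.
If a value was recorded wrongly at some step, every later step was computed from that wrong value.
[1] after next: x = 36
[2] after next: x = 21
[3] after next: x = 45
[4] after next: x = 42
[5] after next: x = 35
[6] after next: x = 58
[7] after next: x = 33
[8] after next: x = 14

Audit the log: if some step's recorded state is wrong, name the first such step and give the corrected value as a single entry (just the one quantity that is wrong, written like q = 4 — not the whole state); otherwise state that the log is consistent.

Step 1: x = (22*34 + 55) mod 59 = 36 — verified.
Step 2: x = (22*36 + 55) mod 59 = 21 — in agreement.
Step 3: x = (22*21 + 55) mod 59 = 45 — matches.
Step 4: x = (22*45 + 55) mod 59 = 42 — exactly as logged.
Step 5: x = (22*42 + 55) mod 59 = 35 — same as recorded.
Step 6: x = (22*35 + 55) mod 59 = 58 — consistent with the log.
Step 7: x = (22*58 + 55) mod 59 = 33 — consistent with the log.
Step 8: x = (22*33 + 55) mod 59 = 14 — agrees with the log.
No step deviates from the rules.

no error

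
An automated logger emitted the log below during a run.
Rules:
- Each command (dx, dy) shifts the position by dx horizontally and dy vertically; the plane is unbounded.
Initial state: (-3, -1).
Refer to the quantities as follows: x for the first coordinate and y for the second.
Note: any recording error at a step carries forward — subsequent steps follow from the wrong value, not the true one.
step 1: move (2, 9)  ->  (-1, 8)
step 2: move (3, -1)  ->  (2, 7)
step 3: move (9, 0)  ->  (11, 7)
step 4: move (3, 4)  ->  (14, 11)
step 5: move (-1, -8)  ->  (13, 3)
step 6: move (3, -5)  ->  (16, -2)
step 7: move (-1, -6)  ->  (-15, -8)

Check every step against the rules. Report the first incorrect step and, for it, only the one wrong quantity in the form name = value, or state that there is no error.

Recomputing the run from the initial state:
step 1: x = -1, y = 8
step 2: x = 2, y = 7
step 3: x = 11, y = 7
step 4: x = 14, y = 11
step 5: x = 13, y = 3
step 6: x = 16, y = -2
step 7: x = 15, y = -8
The first disagreement with the log is at step 7, where the value should be x = 15.

step 7, x = 15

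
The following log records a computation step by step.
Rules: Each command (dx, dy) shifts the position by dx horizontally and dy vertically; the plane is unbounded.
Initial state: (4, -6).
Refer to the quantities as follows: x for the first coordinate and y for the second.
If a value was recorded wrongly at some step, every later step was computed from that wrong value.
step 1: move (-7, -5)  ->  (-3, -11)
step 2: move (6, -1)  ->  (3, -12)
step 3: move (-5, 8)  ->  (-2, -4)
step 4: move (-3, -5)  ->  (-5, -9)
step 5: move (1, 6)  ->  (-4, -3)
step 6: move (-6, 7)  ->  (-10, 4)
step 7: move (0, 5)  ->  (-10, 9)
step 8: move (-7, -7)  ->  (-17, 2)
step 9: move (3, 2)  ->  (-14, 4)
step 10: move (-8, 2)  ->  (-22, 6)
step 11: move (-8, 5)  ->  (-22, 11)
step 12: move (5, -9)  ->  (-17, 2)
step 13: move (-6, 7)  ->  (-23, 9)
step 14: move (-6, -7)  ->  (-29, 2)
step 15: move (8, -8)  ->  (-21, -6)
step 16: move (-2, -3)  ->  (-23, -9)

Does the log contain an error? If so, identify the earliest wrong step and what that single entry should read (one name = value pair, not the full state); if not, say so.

step 11, x = -30

Recomputing the run from the initial state:
step 1: x = -3, y = -11
step 2: x = 3, y = -12
step 3: x = -2, y = -4
step 4: x = -5, y = -9
step 5: x = -4, y = -3
step 6: x = -10, y = 4
step 7: x = -10, y = 9
step 8: x = -17, y = 2
step 9: x = -14, y = 4
step 10: x = -22, y = 6
step 11: x = -30, y = 11
step 12: x = -25, y = 2
step 13: x = -31, y = 9
step 14: x = -37, y = 2
step 15: x = -29, y = -6
step 16: x = -31, y = -9
The first disagreement with the log is at step 11, where the value should be x = -30.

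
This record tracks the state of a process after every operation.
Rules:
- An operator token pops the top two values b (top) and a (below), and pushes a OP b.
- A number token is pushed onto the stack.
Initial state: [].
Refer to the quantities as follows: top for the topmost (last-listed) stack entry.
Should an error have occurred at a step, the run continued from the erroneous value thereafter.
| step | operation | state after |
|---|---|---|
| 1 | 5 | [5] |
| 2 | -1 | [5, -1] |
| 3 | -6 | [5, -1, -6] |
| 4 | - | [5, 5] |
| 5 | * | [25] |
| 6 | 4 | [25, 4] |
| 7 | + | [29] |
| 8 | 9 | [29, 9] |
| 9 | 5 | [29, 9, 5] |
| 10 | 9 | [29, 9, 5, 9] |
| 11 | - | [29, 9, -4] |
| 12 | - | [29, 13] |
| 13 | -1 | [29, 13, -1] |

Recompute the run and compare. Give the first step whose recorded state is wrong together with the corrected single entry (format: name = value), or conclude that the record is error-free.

no error

1. push 5: top = 5 (in agreement)
2. push -1: top = -1 (confirmed correct)
3. push -6: top = -6 (agrees with the record)
4. -1 - -6 = 5 (in agreement)
5. 5 * 5 = 25 (consistent with the record)
6. push 4: top = 4 (no discrepancy)
7. 25 + 4 = 29 (confirmed correct)
8. push 9: top = 9 (no discrepancy)
9. push 5: top = 5 (no discrepancy)
10. push 9: top = 9 (agrees with the record)
11. 5 - 9 = -4 (confirmed correct)
12. 9 - -4 = 13 (no discrepancy)
13. push -1: top = -1 (exactly as logged)
Every step is consistent.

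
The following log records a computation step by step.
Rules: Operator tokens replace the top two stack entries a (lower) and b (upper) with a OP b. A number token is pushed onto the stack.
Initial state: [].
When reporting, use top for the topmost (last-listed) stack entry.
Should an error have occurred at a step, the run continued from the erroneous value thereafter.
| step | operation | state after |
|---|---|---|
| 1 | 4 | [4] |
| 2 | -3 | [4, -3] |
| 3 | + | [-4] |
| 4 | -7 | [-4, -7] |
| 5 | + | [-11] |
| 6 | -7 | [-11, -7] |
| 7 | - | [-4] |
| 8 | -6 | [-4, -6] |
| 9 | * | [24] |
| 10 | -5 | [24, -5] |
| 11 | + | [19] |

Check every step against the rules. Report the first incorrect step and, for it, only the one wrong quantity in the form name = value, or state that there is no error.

Step 1: push 4: top = 4 — checks out.
Step 2: push -3: top = -3 — matches.
Step 3: 4 + -3 = 1 — first mismatch against the log.
That makes step 3 the first incorrect line — top = 1 is what it should show.

step 3, top = 1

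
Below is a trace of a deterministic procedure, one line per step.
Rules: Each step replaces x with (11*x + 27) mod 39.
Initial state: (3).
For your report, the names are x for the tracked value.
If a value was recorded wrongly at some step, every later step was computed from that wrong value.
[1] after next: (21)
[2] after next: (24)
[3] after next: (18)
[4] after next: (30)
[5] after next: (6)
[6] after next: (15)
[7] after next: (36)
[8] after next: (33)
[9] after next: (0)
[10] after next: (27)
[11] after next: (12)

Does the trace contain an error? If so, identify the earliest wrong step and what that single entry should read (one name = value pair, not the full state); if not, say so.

Recomputing the run from the initial state:
step 1: x = 21
step 2: x = 24
step 3: x = 18
step 4: x = 30
step 5: x = 6
step 6: x = 15
step 7: x = 36
step 8: x = 33
step 9: x = 0
step 10: x = 27
step 11: x = 12
This matches the trace at every step.

no error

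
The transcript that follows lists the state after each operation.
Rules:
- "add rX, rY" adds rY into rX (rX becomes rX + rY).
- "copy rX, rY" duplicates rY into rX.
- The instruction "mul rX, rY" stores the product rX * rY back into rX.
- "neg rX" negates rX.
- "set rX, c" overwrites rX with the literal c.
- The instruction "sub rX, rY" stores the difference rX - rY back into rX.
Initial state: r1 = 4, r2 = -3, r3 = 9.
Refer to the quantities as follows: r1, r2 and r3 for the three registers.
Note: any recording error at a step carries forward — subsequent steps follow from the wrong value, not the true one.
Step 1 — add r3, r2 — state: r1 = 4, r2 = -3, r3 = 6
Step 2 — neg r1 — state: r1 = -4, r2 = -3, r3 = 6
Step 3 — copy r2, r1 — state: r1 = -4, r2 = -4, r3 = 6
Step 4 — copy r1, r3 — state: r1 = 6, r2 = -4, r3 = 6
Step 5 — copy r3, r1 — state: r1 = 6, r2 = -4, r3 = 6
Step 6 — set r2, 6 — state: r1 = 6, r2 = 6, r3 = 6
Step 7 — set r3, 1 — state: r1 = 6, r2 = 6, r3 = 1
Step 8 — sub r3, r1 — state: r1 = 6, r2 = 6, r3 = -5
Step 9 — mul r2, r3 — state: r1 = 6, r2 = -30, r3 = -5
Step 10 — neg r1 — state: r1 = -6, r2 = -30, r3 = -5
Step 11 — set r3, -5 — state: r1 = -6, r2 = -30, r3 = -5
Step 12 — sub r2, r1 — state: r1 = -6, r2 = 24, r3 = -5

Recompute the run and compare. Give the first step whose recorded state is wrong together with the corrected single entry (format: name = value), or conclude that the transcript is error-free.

Recomputing the run from the initial state:
step 1: r1 = 4, r2 = -3, r3 = 6
step 2: r1 = -4, r2 = -3, r3 = 6
step 3: r1 = -4, r2 = -4, r3 = 6
step 4: r1 = 6, r2 = -4, r3 = 6
step 5: r1 = 6, r2 = -4, r3 = 6
step 6: r1 = 6, r2 = 6, r3 = 6
step 7: r1 = 6, r2 = 6, r3 = 1
step 8: r1 = 6, r2 = 6, r3 = -5
step 9: r1 = 6, r2 = -30, r3 = -5
step 10: r1 = -6, r2 = -30, r3 = -5
step 11: r1 = -6, r2 = -30, r3 = -5
step 12: r1 = -6, r2 = -24, r3 = -5
The first disagreement with the transcript is at step 12, where the value should be r2 = -24.

step 12, r2 = -24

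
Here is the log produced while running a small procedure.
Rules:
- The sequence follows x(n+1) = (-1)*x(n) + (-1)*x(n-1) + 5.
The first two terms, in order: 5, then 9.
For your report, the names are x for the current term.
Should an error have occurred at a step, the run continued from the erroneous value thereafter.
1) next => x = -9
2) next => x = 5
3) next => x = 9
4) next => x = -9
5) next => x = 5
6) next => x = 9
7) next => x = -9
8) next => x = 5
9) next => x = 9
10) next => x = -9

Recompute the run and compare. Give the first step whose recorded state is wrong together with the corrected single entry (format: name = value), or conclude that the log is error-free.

Step 1: x = -1*(9) + (-1)*(5) + (5) = -9 — confirmed correct.
Step 2: x = -1*(-9) + (-1)*(9) + (5) = 5 — same as recorded.
Step 3: x = -1*(5) + (-1)*(-9) + (5) = 9 — consistent with the log.
Step 4: x = -1*(9) + (-1)*(5) + (5) = -9 — matches.
Step 5: x = -1*(-9) + (-1)*(9) + (5) = 5 — in agreement.
Step 6: x = -1*(5) + (-1)*(-9) + (5) = 9 — no discrepancy.
Step 7: x = -1*(9) + (-1)*(5) + (5) = -9 — consistent with the log.
Step 8: x = -1*(-9) + (-1)*(9) + (5) = 5 — no discrepancy.
Step 9: x = -1*(5) + (-1)*(-9) + (5) = 9 — no discrepancy.
Step 10: x = -1*(9) + (-1)*(5) + (5) = -9 — consistent with the log.
No step deviates from the rules.

no error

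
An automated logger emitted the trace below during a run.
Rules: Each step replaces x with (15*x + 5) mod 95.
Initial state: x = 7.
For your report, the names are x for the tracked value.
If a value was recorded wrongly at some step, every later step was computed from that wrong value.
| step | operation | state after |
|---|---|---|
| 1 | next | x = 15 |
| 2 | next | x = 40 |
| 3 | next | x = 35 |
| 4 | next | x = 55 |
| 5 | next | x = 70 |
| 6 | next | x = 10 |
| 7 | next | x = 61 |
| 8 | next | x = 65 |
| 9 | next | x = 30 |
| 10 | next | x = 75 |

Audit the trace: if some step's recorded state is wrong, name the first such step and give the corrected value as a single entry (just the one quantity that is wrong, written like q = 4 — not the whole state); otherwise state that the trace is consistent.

step 7, x = 60

1. x = (15*7 + 5) mod 95 = 15 (exactly as logged)
2. x = (15*15 + 5) mod 95 = 40 (no discrepancy)
3. x = (15*40 + 5) mod 95 = 35 (confirmed correct)
4. x = (15*35 + 5) mod 95 = 55 (agrees with the trace)
5. x = (15*55 + 5) mod 95 = 70 (in agreement)
6. x = (15*70 + 5) mod 95 = 10 (exactly as logged)
7. x = (15*10 + 5) mod 95 = 60 (a discrepancy with the trace)
First deviation found at step 7; the corrected entry is x = 60.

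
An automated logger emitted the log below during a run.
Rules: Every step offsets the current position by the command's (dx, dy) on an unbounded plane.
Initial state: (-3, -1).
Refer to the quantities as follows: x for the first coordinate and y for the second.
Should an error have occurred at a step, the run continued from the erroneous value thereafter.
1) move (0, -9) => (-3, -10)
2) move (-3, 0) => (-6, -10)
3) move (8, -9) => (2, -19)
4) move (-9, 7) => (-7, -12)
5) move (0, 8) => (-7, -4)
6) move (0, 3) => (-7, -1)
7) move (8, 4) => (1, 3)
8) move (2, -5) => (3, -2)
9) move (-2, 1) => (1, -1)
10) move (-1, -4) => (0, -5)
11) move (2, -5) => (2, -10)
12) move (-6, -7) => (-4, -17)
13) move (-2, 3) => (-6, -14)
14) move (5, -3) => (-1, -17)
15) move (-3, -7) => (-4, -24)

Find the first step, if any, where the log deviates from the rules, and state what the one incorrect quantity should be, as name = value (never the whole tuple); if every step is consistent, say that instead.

no error

1. x = -3 + (0) = -3, y = -1 + (-9) = -10 (checks out)
2. x = -3 + (-3) = -6, y = -10 + (0) = -10 (checks out)
3. x = -6 + (8) = 2, y = -10 + (-9) = -19 (matches)
4. x = 2 + (-9) = -7, y = -19 + (7) = -12 (exactly as logged)
5. x = -7 + (0) = -7, y = -12 + (8) = -4 (confirmed correct)
6. x = -7 + (0) = -7, y = -4 + (3) = -1 (same as recorded)
7. x = -7 + (8) = 1, y = -1 + (4) = 3 (agrees with the log)
8. x = 1 + (2) = 3, y = 3 + (-5) = -2 (verified)
9. x = 3 + (-2) = 1, y = -2 + (1) = -1 (exactly as logged)
10. x = 1 + (-1) = 0, y = -1 + (-4) = -5 (matches)
11. x = 0 + (2) = 2, y = -5 + (-5) = -10 (no discrepancy)
12. x = 2 + (-6) = -4, y = -10 + (-7) = -17 (checks out)
13. x = -4 + (-2) = -6, y = -17 + (3) = -14 (checks out)
14. x = -6 + (5) = -1, y = -14 + (-3) = -17 (confirmed correct)
15. x = -1 + (-3) = -4, y = -17 + (-7) = -24 (no discrepancy)
No step deviates from the rules.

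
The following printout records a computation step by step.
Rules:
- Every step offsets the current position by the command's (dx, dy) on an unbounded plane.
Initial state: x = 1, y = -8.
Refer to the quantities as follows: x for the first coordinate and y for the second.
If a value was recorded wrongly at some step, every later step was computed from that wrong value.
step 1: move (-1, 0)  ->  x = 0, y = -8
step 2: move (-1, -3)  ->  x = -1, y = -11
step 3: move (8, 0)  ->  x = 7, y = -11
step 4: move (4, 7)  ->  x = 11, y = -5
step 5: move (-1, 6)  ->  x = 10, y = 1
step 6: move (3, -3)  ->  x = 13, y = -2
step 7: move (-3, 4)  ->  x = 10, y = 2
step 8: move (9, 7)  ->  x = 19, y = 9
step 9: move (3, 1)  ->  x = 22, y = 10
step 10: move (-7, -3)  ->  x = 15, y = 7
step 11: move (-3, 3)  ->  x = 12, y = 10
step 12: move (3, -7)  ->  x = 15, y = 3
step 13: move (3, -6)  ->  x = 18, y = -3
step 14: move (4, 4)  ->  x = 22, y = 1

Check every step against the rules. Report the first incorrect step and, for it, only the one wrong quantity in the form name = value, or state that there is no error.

step 4, y = -4

step 1: x = 1 + (-1) = 0, y = -8 + (0) = -8 -> confirmed correct
step 2: x = 0 + (-1) = -1, y = -8 + (-3) = -11 -> exactly as logged
step 3: x = -1 + (8) = 7, y = -11 + (0) = -11 -> in agreement
step 4: x = 7 + (4) = 11, y = -11 + (7) = -4 -> a discrepancy with the printout
First deviation found at step 4; the corrected entry is y = -4.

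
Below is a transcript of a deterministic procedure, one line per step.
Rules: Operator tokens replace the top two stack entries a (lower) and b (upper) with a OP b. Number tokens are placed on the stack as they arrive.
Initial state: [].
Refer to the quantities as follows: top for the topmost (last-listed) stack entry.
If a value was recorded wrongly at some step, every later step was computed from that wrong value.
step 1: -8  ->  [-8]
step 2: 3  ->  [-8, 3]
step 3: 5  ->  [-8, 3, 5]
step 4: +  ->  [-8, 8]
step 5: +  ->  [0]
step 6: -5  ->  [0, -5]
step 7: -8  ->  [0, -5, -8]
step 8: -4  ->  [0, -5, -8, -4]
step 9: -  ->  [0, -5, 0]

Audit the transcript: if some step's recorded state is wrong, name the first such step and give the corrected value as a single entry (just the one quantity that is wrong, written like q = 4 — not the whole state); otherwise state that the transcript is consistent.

step 9, top = -4

1. push -8: top = -8 (agrees with the transcript)
2. push 3: top = 3 (verified)
3. push 5: top = 5 (same as recorded)
4. 3 + 5 = 8 (verified)
5. -8 + 8 = 0 (matches)
6. push -5: top = -5 (no discrepancy)
7. push -8: top = -8 (agrees with the transcript)
8. push -4: top = -4 (confirmed correct)
9. -8 - -4 = -4 (the recorded entry deviates here)
The earliest wrong entry is at step 9: it should read top = -4.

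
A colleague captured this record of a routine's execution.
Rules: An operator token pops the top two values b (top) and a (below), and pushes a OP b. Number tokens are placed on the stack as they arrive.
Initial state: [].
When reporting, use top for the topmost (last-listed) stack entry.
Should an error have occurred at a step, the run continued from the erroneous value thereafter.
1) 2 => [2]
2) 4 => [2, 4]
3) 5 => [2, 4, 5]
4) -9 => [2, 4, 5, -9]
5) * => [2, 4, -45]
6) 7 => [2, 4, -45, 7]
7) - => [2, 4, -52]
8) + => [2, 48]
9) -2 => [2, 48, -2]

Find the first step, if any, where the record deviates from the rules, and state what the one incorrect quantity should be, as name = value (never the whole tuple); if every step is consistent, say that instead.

Recomputing the run from the initial state:
step 1: [2]
step 2: [2, 4]
step 3: [2, 4, 5]
step 4: [2, 4, 5, -9]
step 5: [2, 4, -45]
step 6: [2, 4, -45, 7]
step 7: [2, 4, -52]
step 8: [2, -48]
step 9: [2, -48, -2]
The first disagreement with the record is at step 8, where the value should be top = -48.

step 8, top = -48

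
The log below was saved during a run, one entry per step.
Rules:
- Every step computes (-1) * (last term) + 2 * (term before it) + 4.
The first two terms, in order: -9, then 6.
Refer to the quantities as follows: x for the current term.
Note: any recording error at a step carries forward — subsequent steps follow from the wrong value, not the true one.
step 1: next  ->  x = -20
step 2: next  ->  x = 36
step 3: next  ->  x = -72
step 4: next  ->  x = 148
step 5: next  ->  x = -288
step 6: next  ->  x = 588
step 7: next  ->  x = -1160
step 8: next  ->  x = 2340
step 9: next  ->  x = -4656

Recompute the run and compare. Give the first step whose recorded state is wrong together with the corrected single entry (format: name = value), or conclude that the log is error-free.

Recomputing the run from the initial state:
step 1: x = -20
step 2: x = 36
step 3: x = -72
step 4: x = 148
step 5: x = -288
step 6: x = 588
step 7: x = -1160
step 8: x = 2340
step 9: x = -4656
This matches the log at every step.

no error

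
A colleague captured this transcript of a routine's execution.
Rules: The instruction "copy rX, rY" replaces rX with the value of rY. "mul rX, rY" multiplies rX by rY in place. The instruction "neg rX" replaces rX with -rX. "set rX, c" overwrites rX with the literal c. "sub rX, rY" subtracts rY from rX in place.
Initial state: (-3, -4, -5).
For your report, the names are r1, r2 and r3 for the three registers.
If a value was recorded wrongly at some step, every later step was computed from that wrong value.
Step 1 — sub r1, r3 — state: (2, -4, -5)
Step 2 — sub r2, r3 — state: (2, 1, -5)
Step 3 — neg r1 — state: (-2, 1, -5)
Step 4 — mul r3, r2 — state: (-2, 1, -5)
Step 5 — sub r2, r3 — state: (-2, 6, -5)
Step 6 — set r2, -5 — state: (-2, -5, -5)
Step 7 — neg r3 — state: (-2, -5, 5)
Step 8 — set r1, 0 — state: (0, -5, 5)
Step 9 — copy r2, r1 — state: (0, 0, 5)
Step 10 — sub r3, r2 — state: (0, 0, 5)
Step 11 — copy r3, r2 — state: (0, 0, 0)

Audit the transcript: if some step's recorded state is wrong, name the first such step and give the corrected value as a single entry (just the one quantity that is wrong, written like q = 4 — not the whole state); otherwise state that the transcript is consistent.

1. r1 = -3 - -5 = 2 (same as recorded)
2. r2 = -4 - -5 = 1 (exactly as logged)
3. r1 = -(2) = -2 (agrees with the transcript)
4. r3 = -5 * 1 = -5 (exactly as logged)
5. r2 = 1 - -5 = 6 (in agreement)
6. r2 = -5 (confirmed correct)
7. r3 = -(-5) = 5 (no discrepancy)
8. r1 = 0 (matches)
9. r2 = 0 (no discrepancy)
10. r3 = 5 - 0 = 5 (checks out)
11. r3 = 0 (no discrepancy)
All steps check out; nothing to correct.

no error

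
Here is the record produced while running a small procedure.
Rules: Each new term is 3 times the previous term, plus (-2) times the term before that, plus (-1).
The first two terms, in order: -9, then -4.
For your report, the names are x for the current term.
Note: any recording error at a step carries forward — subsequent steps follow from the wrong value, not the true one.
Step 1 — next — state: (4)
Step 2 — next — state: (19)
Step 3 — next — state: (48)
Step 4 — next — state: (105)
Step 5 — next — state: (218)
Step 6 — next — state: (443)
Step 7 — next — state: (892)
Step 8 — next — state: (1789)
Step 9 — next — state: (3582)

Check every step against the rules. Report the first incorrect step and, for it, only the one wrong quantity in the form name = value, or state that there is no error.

step 1, x = 5

Recomputing the run from the initial state:
step 1: x = 5
step 2: x = 22
step 3: x = 55
step 4: x = 120
step 5: x = 249
step 6: x = 506
step 7: x = 1019
step 8: x = 2044
step 9: x = 4093
The first disagreement with the record is at step 1, where the value should be x = 5.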